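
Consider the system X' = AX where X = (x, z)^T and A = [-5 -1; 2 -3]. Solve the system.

Coefficient matrix A = [[-5, -1], [2, -3]].
Characteristic polynomial det(A - λI) = λ^2 + 8λ + 17 = 0.
Eigenvalues λ = -4 ± i (complex conjugate pair).
For λ=-4+i: an eigenvector is (0,1) - i(-1,1) = (0 + i, 1 - i).
A real fundamental pair from Re and Im of e^((-4+i)t)v: X_1 = e^(-4t)(cos(t)·(0,1) + sin(t)·(-1,1)), X_2 = e^(-4t)(sin(t)·(0,1) - cos(t)·(-1,1)).
General solution: C_1X_1 + C_2X_2.

x(t) = -C_1e^(-4t)sin(t) + C_2e^(-4t)cos(t), z(t) = C_1e^(-4t)sin(t) + C_1e^(-4t)cos(t) + C_2e^(-4t)sin(t) - C_2e^(-4t)cos(t)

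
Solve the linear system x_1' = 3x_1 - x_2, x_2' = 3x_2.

Coefficient matrix A = [[3, -1], [0, 3]].
Characteristic polynomial det(A - λI) = λ^2 - 6λ + 9 = 0.
Single eigenvalue λ = 3 with algebraic multiplicity 2.
Eigenvector v = (-1,0); generalized eigenvector w with (A-λI)w=v is (3,1).
General solution: e^(3t)[c_1·v + c_2·(t·v + w)].

x_1(t) = -c_1e^(3t) - c_2te^(3t) + 3c_2e^(3t), x_2(t) = c_2e^(3t)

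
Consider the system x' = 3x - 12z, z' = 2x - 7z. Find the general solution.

Coefficient matrix A = [[3, -12], [2, -7]].
Characteristic polynomial det(A - λI) = λ^2 + 4λ + 3 = 0.
Eigenvalues λ = -1, -3.
For λ=-1: (A-λI) row 1 is [4, -12], so an eigenvector is (3, 1).
For λ=-3: (A-λI) row 1 is [6, -12], so an eigenvector is (-2, -1).
General solution: C_1e^(-t)(3,1) + C_2e^(-3t)(-2,-1).

x(t) = 3C_1e^(-t) - 2C_2e^(-3t), z(t) = C_1e^(-t) - C_2e^(-3t)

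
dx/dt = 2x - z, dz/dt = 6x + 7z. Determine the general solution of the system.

x(t) = c_1e^(4t) + c_2e^(5t), z(t) = -2c_1e^(4t) - 3c_2e^(5t)

Coefficient matrix A = [[2, -1], [6, 7]].
Characteristic polynomial det(A - λI) = λ^2 - 9λ + 20 = 0.
Eigenvalues λ = 4, 5.
For λ=4: (A-λI) row 1 is [-2, -1], so an eigenvector is (1, -2).
For λ=5: (A-λI) row 1 is [-3, -1], so an eigenvector is (1, -3).
General solution: c_1e^(4t)(1,-2) + c_2e^(5t)(1,-3).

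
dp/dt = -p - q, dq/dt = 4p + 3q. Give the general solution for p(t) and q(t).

Coefficient matrix A = [[-1, -1], [4, 3]].
Characteristic polynomial det(A - λI) = λ^2 - 2λ + 1 = 0.
Single eigenvalue λ = 1 with algebraic multiplicity 2.
Eigenvector v = (1,-2); generalized eigenvector w with (A-λI)w=v is (-2,3).
General solution: e^(t)[C_1·v + C_2·(t·v + w)].

p(t) = C_1e^(t) + C_2te^(t) - 2C_2e^(t), q(t) = -2C_1e^(t) - 2C_2te^(t) + 3C_2e^(t)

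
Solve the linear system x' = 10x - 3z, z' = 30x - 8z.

Coefficient matrix A = [[10, -3], [30, -8]].
Characteristic polynomial det(A - λI) = λ^2 - 2λ + 10 = 0.
Eigenvalues λ = 1 ± 3i (complex conjugate pair).
For λ=1+3i: an eigenvector is (-1,-3) - i(0,-1) = (-1, -3 + i).
A real fundamental pair from Re and Im of e^((1+3i)t)v: X_1 = e^(t)(cos(3t)·(-1,-3) + sin(3t)·(0,-1)), X_2 = e^(t)(sin(3t)·(-1,-3) - cos(3t)·(0,-1)).
General solution: c_1X_1 + c_2X_2.

x(t) = -c_1e^(t)cos(3t) - c_2e^(t)sin(3t), z(t) = -c_1e^(t)sin(3t) - 3c_1e^(t)cos(3t) - 3c_2e^(t)sin(3t) + c_2e^(t)cos(3t)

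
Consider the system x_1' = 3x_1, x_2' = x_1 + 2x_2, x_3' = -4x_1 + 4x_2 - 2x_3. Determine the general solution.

x_1(t) = c_2e^(3t), x_2(t) = c_1e^(2t) + c_2e^(3t), x_3(t) = c_1e^(2t) + c_3e^(-2t)

Coefficient matrix A = [[3, 0, 0], [1, 2, 0], [-4, 4, -2]].
det(A - λI) = 0 gives eigenvalues λ = 2, 3, -2.
For λ=2: eigenvector (0,1,1).
For λ=3: eigenvector (1,1,0).
For λ=-2: eigenvector (0,0,1).
General solution: c_1e^(2t)(0,1,1) + c_2e^(3t)(1,1,0) + c_3e^(-2t)(0,0,1).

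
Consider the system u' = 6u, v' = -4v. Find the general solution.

Coefficient matrix A = [[6, 0], [0, -4]].
Characteristic polynomial det(A - λI) = λ^2 - 2λ - 24 = 0.
Eigenvalues λ = -4, 6.
For λ=-4: (A-λI) row 1 is [10, 0], so an eigenvector is (0, 1).
For λ=6: (A-λI) row 2 is [0, -10], so an eigenvector is (-1, 0).
General solution: C_1e^(-4t)(0,1) + C_2e^(6t)(-1,0).

u(t) = -C_2e^(6t), v(t) = C_1e^(-4t)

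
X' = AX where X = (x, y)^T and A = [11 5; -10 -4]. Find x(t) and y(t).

x(t) = c_1e^(6t) - c_2e^(t), y(t) = -c_1e^(6t) + 2c_2e^(t)

Coefficient matrix A = [[11, 5], [-10, -4]].
Characteristic polynomial det(A - λI) = λ^2 - 7λ + 6 = 0.
Eigenvalues λ = 6, 1.
For λ=6: (A-λI) row 1 is [5, 5], so an eigenvector is (1, -1).
For λ=1: (A-λI) row 1 is [10, 5], so an eigenvector is (-1, 2).
General solution: c_1e^(6t)(1,-1) + c_2e^(t)(-1,2).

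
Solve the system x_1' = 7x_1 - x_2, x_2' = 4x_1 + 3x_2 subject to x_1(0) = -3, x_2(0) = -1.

x_1(t) = -5te^(5t) - 3e^(5t), x_2(t) = -10te^(5t) - e^(5t)

Coefficient matrix A = [[7, -1], [4, 3]].
Characteristic polynomial det(A - λI) = λ^2 - 10λ + 25 = 0.
Single eigenvalue λ = 5 with algebraic multiplicity 2.
Eigenvector v = (1,2); generalized eigenvector w with (A-λI)w=v is (2,3).
General solution: e^(5t)[C_1·v + C_2·(t·v + w)].
Applying x_1(0)=-3, x_2(0)=-1 gives C_1=7, C_2=-5.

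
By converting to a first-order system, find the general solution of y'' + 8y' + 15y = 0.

y(t) = K_1e^(-5t) + K_2e^(-3t)

Let x_1 = y, x_2 = y'. Then x_1' = x_2 and x_2' = -15x_1 - 8x_2.
A = [[0,1],[-15,-8]]; det(A-λI) = λ^2 + 8λ + 15.
Eigenvalues λ = -5, -3 with eigenvectors (1,-5), (1,-3).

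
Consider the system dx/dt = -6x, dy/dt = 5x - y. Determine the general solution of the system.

x(t) = K_1e^(-6t), y(t) = -K_1e^(-6t) + K_2e^(-t)

Coefficient matrix A = [[-6, 0], [5, -1]].
Characteristic polynomial det(A - λI) = λ^2 + 7λ + 6 = 0.
Eigenvalues λ = -6, -1.
For λ=-6: (A-λI) row 2 is [5, 5], so an eigenvector is (1, -1).
For λ=-1: (A-λI) row 1 is [-5, 0], so an eigenvector is (0, 1).
General solution: K_1e^(-6t)(1,-1) + K_2e^(-t)(0,1).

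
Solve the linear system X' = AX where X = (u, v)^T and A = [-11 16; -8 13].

u(t) = C_1e^(5t) + 2C_2e^(-3t), v(t) = C_1e^(5t) + C_2e^(-3t)

Coefficient matrix A = [[-11, 16], [-8, 13]].
Characteristic polynomial det(A - λI) = λ^2 - 2λ - 15 = 0.
Eigenvalues λ = 5, -3.
For λ=5: (A-λI) row 1 is [-16, 16], so an eigenvector is (1, 1).
For λ=-3: (A-λI) row 1 is [-8, 16], so an eigenvector is (2, 1).
General solution: C_1e^(5t)(1,1) + C_2e^(-3t)(2,1).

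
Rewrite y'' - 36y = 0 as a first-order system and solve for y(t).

Let x_1 = y, x_2 = y'. Then x_1' = x_2 and x_2' = 36x_1.
A = [[0,1],[36,0]]; det(A-λI) = λ^2 - 36.
Eigenvalues λ = 6, -6 with eigenvectors (1,6), (1,-6).

y(t) = K_1e^(6t) + K_2e^(-6t)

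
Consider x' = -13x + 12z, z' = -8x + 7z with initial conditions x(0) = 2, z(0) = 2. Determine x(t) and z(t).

Coefficient matrix A = [[-13, 12], [-8, 7]].
Characteristic polynomial det(A - λI) = λ^2 + 6λ + 5 = 0.
Eigenvalues λ = -1, -5.
For λ=-1: (A-λI) row 1 is [-12, 12], so an eigenvector is (1, 1).
For λ=-5: (A-λI) row 1 is [-8, 12], so an eigenvector is (3, 2).
General solution: C_1e^(-t)(1,1) + C_2e^(-5t)(3,2).
Applying x(0)=2, z(0)=2 gives C_1=2, C_2=0.

x(t) = 2e^(-t), z(t) = 2e^(-t)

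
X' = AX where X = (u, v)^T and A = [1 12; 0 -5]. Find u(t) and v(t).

Coefficient matrix A = [[1, 12], [0, -5]].
Characteristic polynomial det(A - λI) = λ^2 + 4λ - 5 = 0.
Eigenvalues λ = -5, 1.
For λ=-5: (A-λI) row 1 is [6, 12], so an eigenvector is (2, -1).
For λ=1: (A-λI) row 1 is [0, 12], so an eigenvector is (1, 0).
General solution: c_1e^(-5t)(2,-1) + c_2e^(t)(1,0).

u(t) = 2c_1e^(-5t) + c_2e^(t), v(t) = -c_1e^(-5t)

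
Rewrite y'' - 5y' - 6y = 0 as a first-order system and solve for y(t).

Let x_1 = y, x_2 = y'. Then x_1' = x_2 and x_2' = 6x_1 + 5x_2.
A = [[0,1],[6,5]]; det(A-λI) = λ^2 - 5λ - 6.
Eigenvalues λ = 6, -1 with eigenvectors (1,6), (1,-1).

y(t) = C_1e^(6t) + C_2e^(-t)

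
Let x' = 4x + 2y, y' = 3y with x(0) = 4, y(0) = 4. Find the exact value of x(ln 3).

756

A = [[4,2],[0,3]]; eigenvalues λ = 4, 3.
Eigenvectors: (1,0) for λ=4, (2,-1) for λ=3.
From the initial condition, c_1 = 12, c_2 = -4.
x(ln 3) = (12)(3^4)(1) + (-4)(3^3)(2) = 756.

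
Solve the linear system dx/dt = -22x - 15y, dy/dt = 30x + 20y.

Coefficient matrix A = [[-22, -15], [30, 20]].
Characteristic polynomial det(A - λI) = λ^2 + 2λ + 10 = 0.
Eigenvalues λ = -1 ± 3i (complex conjugate pair).
For λ=-1+3i: an eigenvector is (1,-1) - i(-2,3) = (1 + 2i, -1 - 3i).
A real fundamental pair from Re and Im of e^((-1+3i)t)v: X_1 = e^(-t)(cos(3t)·(1,-1) + sin(3t)·(-2,3)), X_2 = e^(-t)(sin(3t)·(1,-1) - cos(3t)·(-2,3)).
General solution: K_1X_1 + K_2X_2.

x(t) = -2K_1e^(-t)sin(3t) + K_1e^(-t)cos(3t) + K_2e^(-t)sin(3t) + 2K_2e^(-t)cos(3t), y(t) = 3K_1e^(-t)sin(3t) - K_1e^(-t)cos(3t) - K_2e^(-t)sin(3t) - 3K_2e^(-t)cos(3t)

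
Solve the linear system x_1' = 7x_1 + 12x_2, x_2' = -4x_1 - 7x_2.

x_1(t) = 2c_1e^(t) + 3c_2e^(-t), x_2(t) = -c_1e^(t) - 2c_2e^(-t)

Coefficient matrix A = [[7, 12], [-4, -7]].
Characteristic polynomial det(A - λI) = λ^2 - 1 = 0.
Eigenvalues λ = 1, -1.
For λ=1: (A-λI) row 1 is [6, 12], so an eigenvector is (2, -1).
For λ=-1: (A-λI) row 1 is [8, 12], so an eigenvector is (3, -2).
General solution: c_1e^(t)(2,-1) + c_2e^(-t)(3,-2).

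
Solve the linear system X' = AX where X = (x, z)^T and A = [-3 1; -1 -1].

Coefficient matrix A = [[-3, 1], [-1, -1]].
Characteristic polynomial det(A - λI) = λ^2 + 4λ + 4 = 0.
Single eigenvalue λ = -2 with algebraic multiplicity 2.
Eigenvector v = (-1,-1); generalized eigenvector w with (A-λI)w=v is (-1,-2).
General solution: e^(-2t)[K_1·v + K_2·(t·v + w)].

x(t) = -K_1e^(-2t) - K_2te^(-2t) - K_2e^(-2t), z(t) = -K_1e^(-2t) - K_2te^(-2t) - 2K_2e^(-2t)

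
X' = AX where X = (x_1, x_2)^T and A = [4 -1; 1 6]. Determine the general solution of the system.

x_1(t) = K_1e^(5t) + K_2te^(5t) - 3K_2e^(5t), x_2(t) = -K_1e^(5t) - K_2te^(5t) + 2K_2e^(5t)

Coefficient matrix A = [[4, -1], [1, 6]].
Characteristic polynomial det(A - λI) = λ^2 - 10λ + 25 = 0.
Single eigenvalue λ = 5 with algebraic multiplicity 2.
Eigenvector v = (1,-1); generalized eigenvector w with (A-λI)w=v is (-3,2).
General solution: e^(5t)[K_1·v + K_2·(t·v + w)].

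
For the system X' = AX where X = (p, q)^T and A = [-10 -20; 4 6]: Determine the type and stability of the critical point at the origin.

A = [[-10,-20],[4,6]]; det(A-λI) = λ^2 + 4λ + 20.
λ = -2 ± 4i: negative real part.

stable spiral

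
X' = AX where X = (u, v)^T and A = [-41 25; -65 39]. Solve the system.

u(t) = -C_1e^(-t)sin(5t) + 2C_1e^(-t)cos(5t) + 2C_2e^(-t)sin(5t) + C_2e^(-t)cos(5t), v(t) = -2C_1e^(-t)sin(5t) + 3C_1e^(-t)cos(5t) + 3C_2e^(-t)sin(5t) + 2C_2e^(-t)cos(5t)

Coefficient matrix A = [[-41, 25], [-65, 39]].
Characteristic polynomial det(A - λI) = λ^2 + 2λ + 26 = 0.
Eigenvalues λ = -1 ± 5i (complex conjugate pair).
For λ=-1+5i: an eigenvector is (2,3) - i(-1,-2) = (2 + i, 3 + 2i).
A real fundamental pair from Re and Im of e^((-1+5i)t)v: X_1 = e^(-t)(cos(5t)·(2,3) + sin(5t)·(-1,-2)), X_2 = e^(-t)(sin(5t)·(2,3) - cos(5t)·(-1,-2)).
General solution: C_1X_1 + C_2X_2.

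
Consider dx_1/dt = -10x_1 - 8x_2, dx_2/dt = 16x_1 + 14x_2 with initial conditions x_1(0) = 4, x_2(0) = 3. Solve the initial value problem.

x_1(t) = -7e^(6t) + 11e^(-2t), x_2(t) = 14e^(6t) - 11e^(-2t)

Coefficient matrix A = [[-10, -8], [16, 14]].
Characteristic polynomial det(A - λI) = λ^2 - 4λ - 12 = 0.
Eigenvalues λ = 6, -2.
For λ=6: (A-λI) row 1 is [-16, -8], so an eigenvector is (-1, 2).
For λ=-2: (A-λI) row 1 is [-8, -8], so an eigenvector is (-1, 1).
General solution: K_1e^(6t)(-1,2) + K_2e^(-2t)(-1,1).
Applying x_1(0)=4, x_2(0)=3 gives K_1=7, K_2=-11.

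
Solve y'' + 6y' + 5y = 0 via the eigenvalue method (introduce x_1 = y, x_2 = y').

y(t) = C_1e^(-5t) + C_2e^(-t)

Let x_1 = y, x_2 = y'. Then x_1' = x_2 and x_2' = -5x_1 - 6x_2.
A = [[0,1],[-5,-6]]; det(A-λI) = λ^2 + 6λ + 5.
Eigenvalues λ = -5, -1 with eigenvectors (1,-5), (1,-1).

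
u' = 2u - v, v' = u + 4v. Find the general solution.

u(t) = -K_1e^(3t) - K_2te^(3t), v(t) = K_1e^(3t) + K_2te^(3t) + K_2e^(3t)

Coefficient matrix A = [[2, -1], [1, 4]].
Characteristic polynomial det(A - λI) = λ^2 - 6λ + 9 = 0.
Single eigenvalue λ = 3 with algebraic multiplicity 2.
Eigenvector v = (-1,1); generalized eigenvector w with (A-λI)w=v is (0,1).
General solution: e^(3t)[K_1·v + K_2·(t·v + w)].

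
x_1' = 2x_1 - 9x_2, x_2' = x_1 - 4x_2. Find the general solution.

x_1(t) = -3C_1e^(-t) - 3C_2te^(-t) + 2C_2e^(-t), x_2(t) = -C_1e^(-t) - C_2te^(-t) + C_2e^(-t)

Coefficient matrix A = [[2, -9], [1, -4]].
Characteristic polynomial det(A - λI) = λ^2 + 2λ + 1 = 0.
Single eigenvalue λ = -1 with algebraic multiplicity 2.
Eigenvector v = (-3,-1); generalized eigenvector w with (A-λI)w=v is (2,1).
General solution: e^(-t)[C_1·v + C_2·(t·v + w)].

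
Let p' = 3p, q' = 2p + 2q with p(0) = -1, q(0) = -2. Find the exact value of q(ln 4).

-128

A = [[3,0],[2,2]]; eigenvalues λ = 3, 2.
Eigenvectors: (1,2) for λ=3, (0,1) for λ=2.
From the initial condition, c_1 = -1, c_2 = 0.
q(ln 4) = (-1)(4^3)(2) + (0)(4^2)(1) = -128.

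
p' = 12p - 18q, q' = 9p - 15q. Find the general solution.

p(t) = C_1e^(-6t) - 2C_2e^(3t), q(t) = C_1e^(-6t) - C_2e^(3t)

Coefficient matrix A = [[12, -18], [9, -15]].
Characteristic polynomial det(A - λI) = λ^2 + 3λ - 18 = 0.
Eigenvalues λ = -6, 3.
For λ=-6: (A-λI) row 1 is [18, -18], so an eigenvector is (1, 1).
For λ=3: (A-λI) row 1 is [9, -18], so an eigenvector is (-2, -1).
General solution: C_1e^(-6t)(1,1) + C_2e^(3t)(-2,-1).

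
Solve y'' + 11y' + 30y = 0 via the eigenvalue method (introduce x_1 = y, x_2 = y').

Let x_1 = y, x_2 = y'. Then x_1' = x_2 and x_2' = -30x_1 - 11x_2.
A = [[0,1],[-30,-11]]; det(A-λI) = λ^2 + 11λ + 30.
Eigenvalues λ = -5, -6 with eigenvectors (1,-5), (1,-6).

y(t) = K_1e^(-5t) + K_2e^(-6t)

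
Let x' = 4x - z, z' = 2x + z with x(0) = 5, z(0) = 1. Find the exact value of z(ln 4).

448

A = [[4,-1],[2,1]]; eigenvalues λ = 2, 3.
Eigenvectors: (1,2) for λ=2, (-1,-1) for λ=3.
From the initial condition, c_1 = -4, c_2 = -9.
z(ln 4) = (-4)(4^2)(2) + (-9)(4^3)(-1) = 448.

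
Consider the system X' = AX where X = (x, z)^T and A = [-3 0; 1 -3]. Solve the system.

x(t) = c_2e^(-3t), z(t) = c_1e^(-3t) + c_2te^(-3t) - c_2e^(-3t)

Coefficient matrix A = [[-3, 0], [1, -3]].
Characteristic polynomial det(A - λI) = λ^2 + 6λ + 9 = 0.
Single eigenvalue λ = -3 with algebraic multiplicity 2.
Eigenvector v = (0,1); generalized eigenvector w with (A-λI)w=v is (1,-1).
General solution: e^(-3t)[c_1·v + c_2·(t·v + w)].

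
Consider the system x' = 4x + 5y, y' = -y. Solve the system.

x(t) = C_1e^(-t) - C_2e^(4t), y(t) = -C_1e^(-t)

Coefficient matrix A = [[4, 5], [0, -1]].
Characteristic polynomial det(A - λI) = λ^2 - 3λ - 4 = 0.
Eigenvalues λ = -1, 4.
For λ=-1: (A-λI) row 1 is [5, 5], so an eigenvector is (1, -1).
For λ=4: (A-λI) row 1 is [0, 5], so an eigenvector is (-1, 0).
General solution: C_1e^(-t)(1,-1) + C_2e^(4t)(-1,0).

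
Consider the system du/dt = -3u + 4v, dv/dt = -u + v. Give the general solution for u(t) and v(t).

Coefficient matrix A = [[-3, 4], [-1, 1]].
Characteristic polynomial det(A - λI) = λ^2 + 2λ + 1 = 0.
Single eigenvalue λ = -1 with algebraic multiplicity 2.
Eigenvector v = (-2,-1); generalized eigenvector w with (A-λI)w=v is (1,0).
General solution: e^(-t)[c_1·v + c_2·(t·v + w)].

u(t) = -2c_1e^(-t) - 2c_2te^(-t) + c_2e^(-t), v(t) = -c_1e^(-t) - c_2te^(-t)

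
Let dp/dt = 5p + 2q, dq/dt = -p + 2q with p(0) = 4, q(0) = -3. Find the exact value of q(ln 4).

A = [[5,2],[-1,2]]; eigenvalues λ = 3, 4.
Eigenvectors: (1,-1) for λ=3, (-2,1) for λ=4.
From the initial condition, c_1 = 2, c_2 = -1.
q(ln 4) = (2)(4^3)(-1) + (-1)(4^4)(1) = -384.

-384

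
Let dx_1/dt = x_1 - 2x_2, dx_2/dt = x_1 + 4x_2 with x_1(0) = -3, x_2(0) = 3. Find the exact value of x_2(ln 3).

A = [[1,-2],[1,4]]; eigenvalues λ = 3, 2.
Eigenvectors: (-1,1) for λ=3, (2,-1) for λ=2.
From the initial condition, c_1 = 3, c_2 = 0.
x_2(ln 3) = (3)(3^3)(1) + (0)(3^2)(-1) = 81.

81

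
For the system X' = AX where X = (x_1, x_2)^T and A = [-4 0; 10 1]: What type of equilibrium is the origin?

A = [[-4,0],[10,1]]; det(A-λI) = λ^2 + 3λ - 4.
λ = 1, -4: opposite signs.

saddle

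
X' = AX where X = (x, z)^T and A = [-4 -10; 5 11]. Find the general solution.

x(t) = -c_1e^(6t) + 2c_2e^(t), z(t) = c_1e^(6t) - c_2e^(t)

Coefficient matrix A = [[-4, -10], [5, 11]].
Characteristic polynomial det(A - λI) = λ^2 - 7λ + 6 = 0.
Eigenvalues λ = 6, 1.
For λ=6: (A-λI) row 1 is [-10, -10], so an eigenvector is (-1, 1).
For λ=1: (A-λI) row 1 is [-5, -10], so an eigenvector is (2, -1).
General solution: c_1e^(6t)(-1,1) + c_2e^(t)(2,-1).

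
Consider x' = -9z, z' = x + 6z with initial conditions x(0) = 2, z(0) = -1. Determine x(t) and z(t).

x(t) = 3te^(3t) + 2e^(3t), z(t) = -te^(3t) - e^(3t)

Coefficient matrix A = [[0, -9], [1, 6]].
Characteristic polynomial det(A - λI) = λ^2 - 6λ + 9 = 0.
Single eigenvalue λ = 3 with algebraic multiplicity 2.
Eigenvector v = (3,-1); generalized eigenvector w with (A-λI)w=v is (2,-1).
General solution: e^(3t)[C_1·v + C_2·(t·v + w)].
Applying x(0)=2, z(0)=-1 gives C_1=0, C_2=1.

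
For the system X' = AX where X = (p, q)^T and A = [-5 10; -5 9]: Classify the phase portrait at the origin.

A = [[-5,10],[-5,9]]; det(A-λI) = λ^2 - 4λ + 5.
λ = 2 ± i: positive real part.

unstable spiral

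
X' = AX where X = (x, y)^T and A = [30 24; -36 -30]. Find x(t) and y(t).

x(t) = -2K_1e^(-6t) - K_2e^(6t), y(t) = 3K_1e^(-6t) + K_2e^(6t)

Coefficient matrix A = [[30, 24], [-36, -30]].
Characteristic polynomial det(A - λI) = λ^2 - 36 = 0.
Eigenvalues λ = -6, 6.
For λ=-6: (A-λI) row 1 is [36, 24], so an eigenvector is (-2, 3).
For λ=6: (A-λI) row 1 is [24, 24], so an eigenvector is (-1, 1).
General solution: K_1e^(-6t)(-2,3) + K_2e^(6t)(-1,1).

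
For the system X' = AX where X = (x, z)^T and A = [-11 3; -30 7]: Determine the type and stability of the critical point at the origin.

stable spiral

A = [[-11,3],[-30,7]]; det(A-λI) = λ^2 + 4λ + 13.
λ = -2 ± 3i: negative real part.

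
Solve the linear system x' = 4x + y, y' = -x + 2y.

x(t) = -c_1e^(3t) - c_2te^(3t) + 2c_2e^(3t), y(t) = c_1e^(3t) + c_2te^(3t) - 3c_2e^(3t)

Coefficient matrix A = [[4, 1], [-1, 2]].
Characteristic polynomial det(A - λI) = λ^2 - 6λ + 9 = 0.
Single eigenvalue λ = 3 with algebraic multiplicity 2.
Eigenvector v = (-1,1); generalized eigenvector w with (A-λI)w=v is (2,-3).
General solution: e^(3t)[c_1·v + c_2·(t·v + w)].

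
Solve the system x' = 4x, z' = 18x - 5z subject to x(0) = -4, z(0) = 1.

x(t) = -4e^(4t), z(t) = -8e^(4t) + 9e^(-5t)

Coefficient matrix A = [[4, 0], [18, -5]].
Characteristic polynomial det(A - λI) = λ^2 + λ - 20 = 0.
Eigenvalues λ = 4, -5.
For λ=4: (A-λI) row 2 is [18, -9], so an eigenvector is (-1, -2).
For λ=-5: (A-λI) row 1 is [9, 0], so an eigenvector is (0, -1).
General solution: C_1e^(4t)(-1,-2) + C_2e^(-5t)(0,-1).
Applying x(0)=-4, z(0)=1 gives C_1=4, C_2=-9.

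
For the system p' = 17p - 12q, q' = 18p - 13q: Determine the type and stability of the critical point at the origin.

A = [[17,-12],[18,-13]]; det(A-λI) = λ^2 - 4λ - 5.
λ = 5, -1: opposite signs.

saddle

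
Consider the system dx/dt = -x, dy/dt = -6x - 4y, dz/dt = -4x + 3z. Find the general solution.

x(t) = C_1e^(-t), y(t) = -2C_1e^(-t) + C_2e^(-4t), z(t) = C_1e^(-t) + C_3e^(3t)

Coefficient matrix A = [[-1, 0, 0], [-6, -4, 0], [-4, 0, 3]].
det(A - λI) = 0 gives eigenvalues λ = -1, -4, 3.
For λ=-1: eigenvector (1,-2,1).
For λ=-4: eigenvector (0,1,0).
For λ=3: eigenvector (0,0,1).
General solution: C_1e^(-t)(1,-2,1) + C_2e^(-4t)(0,1,0) + C_3e^(3t)(0,0,1).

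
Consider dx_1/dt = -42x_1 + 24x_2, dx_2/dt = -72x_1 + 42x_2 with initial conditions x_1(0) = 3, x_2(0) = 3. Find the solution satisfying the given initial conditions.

x_1(t) = -3e^(6t) + 6e^(-6t), x_2(t) = -6e^(6t) + 9e^(-6t)

Coefficient matrix A = [[-42, 24], [-72, 42]].
Characteristic polynomial det(A - λI) = λ^2 - 36 = 0.
Eigenvalues λ = -6, 6.
For λ=-6: (A-λI) row 1 is [-36, 24], so an eigenvector is (2, 3).
For λ=6: (A-λI) row 1 is [-48, 24], so an eigenvector is (1, 2).
General solution: c_1e^(-6t)(2,3) + c_2e^(6t)(1,2).
Applying x_1(0)=3, x_2(0)=3 gives c_1=3, c_2=-3.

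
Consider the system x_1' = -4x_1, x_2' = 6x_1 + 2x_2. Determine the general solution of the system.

Coefficient matrix A = [[-4, 0], [6, 2]].
Characteristic polynomial det(A - λI) = λ^2 + 2λ - 8 = 0.
Eigenvalues λ = -4, 2.
For λ=-4: (A-λI) row 2 is [6, 6], so an eigenvector is (-1, 1).
For λ=2: (A-λI) row 1 is [-6, 0], so an eigenvector is (0, -1).
General solution: c_1e^(-4t)(-1,1) + c_2e^(2t)(0,-1).

x_1(t) = -c_1e^(-4t), x_2(t) = c_1e^(-4t) - c_2e^(2t)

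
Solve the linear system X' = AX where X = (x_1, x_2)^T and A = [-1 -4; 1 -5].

x_1(t) = -2K_1e^(-3t) - 2K_2te^(-3t) - K_2e^(-3t), x_2(t) = -K_1e^(-3t) - K_2te^(-3t)

Coefficient matrix A = [[-1, -4], [1, -5]].
Characteristic polynomial det(A - λI) = λ^2 + 6λ + 9 = 0.
Single eigenvalue λ = -3 with algebraic multiplicity 2.
Eigenvector v = (-2,-1); generalized eigenvector w with (A-λI)w=v is (-1,0).
General solution: e^(-3t)[K_1·v + K_2·(t·v + w)].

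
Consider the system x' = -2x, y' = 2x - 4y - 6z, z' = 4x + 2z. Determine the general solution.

x(t) = c_1e^(-2t), y(t) = 4c_1e^(-2t) + c_2e^(-4t) - c_3e^(2t), z(t) = -c_1e^(-2t) + c_3e^(2t)

Coefficient matrix A = [[-2, 0, 0], [2, -4, -6], [4, 0, 2]].
det(A - λI) = 0 gives eigenvalues λ = -2, -4, 2.
For λ=-2: eigenvector (1,4,-1).
For λ=-4: eigenvector (0,1,0).
For λ=2: eigenvector (0,-1,1).
General solution: c_1e^(-2t)(1,4,-1) + c_2e^(-4t)(0,1,0) + c_3e^(2t)(0,-1,1).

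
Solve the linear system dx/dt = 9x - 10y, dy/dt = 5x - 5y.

x(t) = -3c_1e^(2t)sin(t) + c_1e^(2t)cos(t) + c_2e^(2t)sin(t) + 3c_2e^(2t)cos(t), y(t) = -2c_1e^(2t)sin(t) + c_1e^(2t)cos(t) + c_2e^(2t)sin(t) + 2c_2e^(2t)cos(t)

Coefficient matrix A = [[9, -10], [5, -5]].
Characteristic polynomial det(A - λI) = λ^2 - 4λ + 5 = 0.
Eigenvalues λ = 2 ± i (complex conjugate pair).
For λ=2+i: an eigenvector is (1,1) - i(-3,-2) = (1 + 3i, 1 + 2i).
A real fundamental pair from Re and Im of e^((2+i)t)v: X_1 = e^(2t)(cos(t)·(1,1) + sin(t)·(-3,-2)), X_2 = e^(2t)(sin(t)·(1,1) - cos(t)·(-3,-2)).
General solution: c_1X_1 + c_2X_2.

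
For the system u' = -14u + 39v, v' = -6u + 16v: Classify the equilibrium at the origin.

unstable spiral

A = [[-14,39],[-6,16]]; det(A-λI) = λ^2 - 2λ + 10.
λ = 1 ± 3i: positive real part.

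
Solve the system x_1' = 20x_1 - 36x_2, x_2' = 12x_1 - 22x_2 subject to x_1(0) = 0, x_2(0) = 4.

Coefficient matrix A = [[20, -36], [12, -22]].
Characteristic polynomial det(A - λI) = λ^2 + 2λ - 8 = 0.
Eigenvalues λ = -4, 2.
For λ=-4: (A-λI) row 1 is [24, -36], so an eigenvector is (3, 2).
For λ=2: (A-λI) row 1 is [18, -36], so an eigenvector is (-2, -1).
General solution: c_1e^(-4t)(3,2) + c_2e^(2t)(-2,-1).
Applying x_1(0)=0, x_2(0)=4 gives c_1=8, c_2=12.

x_1(t) = -24e^(2t) + 24e^(-4t), x_2(t) = -12e^(2t) + 16e^(-4t)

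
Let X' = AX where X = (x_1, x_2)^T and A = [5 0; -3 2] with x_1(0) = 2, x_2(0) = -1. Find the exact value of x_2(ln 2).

-60

A = [[5,0],[-3,2]]; eigenvalues λ = 5, 2.
Eigenvectors: (1,-1) for λ=5, (0,1) for λ=2.
From the initial condition, c_1 = 2, c_2 = 1.
x_2(ln 2) = (2)(2^5)(-1) + (1)(2^2)(1) = -60.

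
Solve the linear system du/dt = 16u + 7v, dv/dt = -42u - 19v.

u(t) = C_1e^(-5t) - C_2e^(2t), v(t) = -3C_1e^(-5t) + 2C_2e^(2t)

Coefficient matrix A = [[16, 7], [-42, -19]].
Characteristic polynomial det(A - λI) = λ^2 + 3λ - 10 = 0.
Eigenvalues λ = -5, 2.
For λ=-5: (A-λI) row 1 is [21, 7], so an eigenvector is (1, -3).
For λ=2: (A-λI) row 1 is [14, 7], so an eigenvector is (-1, 2).
General solution: C_1e^(-5t)(1,-3) + C_2e^(2t)(-1,2).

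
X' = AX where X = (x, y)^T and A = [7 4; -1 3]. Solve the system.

Coefficient matrix A = [[7, 4], [-1, 3]].
Characteristic polynomial det(A - λI) = λ^2 - 10λ + 25 = 0.
Single eigenvalue λ = 5 with algebraic multiplicity 2.
Eigenvector v = (2,-1); generalized eigenvector w with (A-λI)w=v is (1,0).
General solution: e^(5t)[C_1·v + C_2·(t·v + w)].

x(t) = 2C_1e^(5t) + 2C_2te^(5t) + C_2e^(5t), y(t) = -C_1e^(5t) - C_2te^(5t)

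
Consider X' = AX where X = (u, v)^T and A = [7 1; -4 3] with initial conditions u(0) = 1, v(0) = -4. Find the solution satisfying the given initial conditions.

Coefficient matrix A = [[7, 1], [-4, 3]].
Characteristic polynomial det(A - λI) = λ^2 - 10λ + 25 = 0.
Single eigenvalue λ = 5 with algebraic multiplicity 2.
Eigenvector v = (-1,2); generalized eigenvector w with (A-λI)w=v is (-1,1).
General solution: e^(5t)[C_1·v + C_2·(t·v + w)].
Applying u(0)=1, v(0)=-4 gives C_1=-3, C_2=2.

u(t) = -2te^(5t) + e^(5t), v(t) = 4te^(5t) - 4e^(5t)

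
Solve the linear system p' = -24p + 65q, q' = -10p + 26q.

Coefficient matrix A = [[-24, 65], [-10, 26]].
Characteristic polynomial det(A - λI) = λ^2 - 2λ + 26 = 0.
Eigenvalues λ = 1 ± 5i (complex conjugate pair).
For λ=1+5i: an eigenvector is (3,1) - i(-2,-1) = (3 + 2i, 1 + i).
A real fundamental pair from Re and Im of e^((1+5i)t)v: X_1 = e^(t)(cos(5t)·(3,1) + sin(5t)·(-2,-1)), X_2 = e^(t)(sin(5t)·(3,1) - cos(5t)·(-2,-1)).
General solution: K_1X_1 + K_2X_2.

p(t) = -2K_1e^(t)sin(5t) + 3K_1e^(t)cos(5t) + 3K_2e^(t)sin(5t) + 2K_2e^(t)cos(5t), q(t) = -K_1e^(t)sin(5t) + K_1e^(t)cos(5t) + K_2e^(t)sin(5t) + K_2e^(t)cos(5t)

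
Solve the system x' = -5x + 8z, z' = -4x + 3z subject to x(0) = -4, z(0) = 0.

x(t) = 4e^(-t)sin(4t) - 4e^(-t)cos(4t), z(t) = 4e^(-t)sin(4t)

Coefficient matrix A = [[-5, 8], [-4, 3]].
Characteristic polynomial det(A - λI) = λ^2 + 2λ + 17 = 0.
Eigenvalues λ = -1 ± 4i (complex conjugate pair).
For λ=-1+4i: an eigenvector is (-1,0) - i(1,1) = (-1 - i, 0 - i).
A real fundamental pair from Re and Im of e^((-1+4i)t)v: X_1 = e^(-t)(cos(4t)·(-1,0) + sin(4t)·(1,1)), X_2 = e^(-t)(sin(4t)·(-1,0) - cos(4t)·(1,1)).
General solution: C_1X_1 + C_2X_2.
Applying x(0)=-4, z(0)=0 gives C_1=4, C_2=0.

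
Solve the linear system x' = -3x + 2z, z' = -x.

x(t) = 2K_1e^(-2t) - K_2e^(-t), z(t) = K_1e^(-2t) - K_2e^(-t)

Coefficient matrix A = [[-3, 2], [-1, 0]].
Characteristic polynomial det(A - λI) = λ^2 + 3λ + 2 = 0.
Eigenvalues λ = -2, -1.
For λ=-2: (A-λI) row 1 is [-1, 2], so an eigenvector is (2, 1).
For λ=-1: (A-λI) row 1 is [-2, 2], so an eigenvector is (-1, -1).
General solution: K_1e^(-2t)(2,1) + K_2e^(-t)(-1,-1).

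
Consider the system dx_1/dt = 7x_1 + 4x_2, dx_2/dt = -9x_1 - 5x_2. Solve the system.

Coefficient matrix A = [[7, 4], [-9, -5]].
Characteristic polynomial det(A - λI) = λ^2 - 2λ + 1 = 0.
Single eigenvalue λ = 1 with algebraic multiplicity 2.
Eigenvector v = (2,-3); generalized eigenvector w with (A-λI)w=v is (1,-1).
General solution: e^(t)[K_1·v + K_2·(t·v + w)].

x_1(t) = 2K_1e^(t) + 2K_2te^(t) + K_2e^(t), x_2(t) = -3K_1e^(t) - 3K_2te^(t) - K_2e^(t)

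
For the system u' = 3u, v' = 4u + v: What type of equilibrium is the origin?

A = [[3,0],[4,1]]; det(A-λI) = λ^2 - 4λ + 3.
λ = 1, 3: both positive.

unstable node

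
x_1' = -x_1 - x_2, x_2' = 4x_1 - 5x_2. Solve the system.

x_1(t) = -c_1e^(-3t) - c_2te^(-3t) - c_2e^(-3t), x_2(t) = -2c_1e^(-3t) - 2c_2te^(-3t) - c_2e^(-3t)

Coefficient matrix A = [[-1, -1], [4, -5]].
Characteristic polynomial det(A - λI) = λ^2 + 6λ + 9 = 0.
Single eigenvalue λ = -3 with algebraic multiplicity 2.
Eigenvector v = (-1,-2); generalized eigenvector w with (A-λI)w=v is (-1,-1).
General solution: e^(-3t)[c_1·v + c_2·(t·v + w)].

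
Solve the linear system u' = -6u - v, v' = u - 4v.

u(t) = -C_1e^(-5t) - C_2te^(-5t) - 2C_2e^(-5t), v(t) = C_1e^(-5t) + C_2te^(-5t) + 3C_2e^(-5t)

Coefficient matrix A = [[-6, -1], [1, -4]].
Characteristic polynomial det(A - λI) = λ^2 + 10λ + 25 = 0.
Single eigenvalue λ = -5 with algebraic multiplicity 2.
Eigenvector v = (-1,1); generalized eigenvector w with (A-λI)w=v is (-2,3).
General solution: e^(-5t)[C_1·v + C_2·(t·v + w)].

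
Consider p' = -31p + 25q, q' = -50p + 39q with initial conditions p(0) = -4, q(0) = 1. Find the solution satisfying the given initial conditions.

Coefficient matrix A = [[-31, 25], [-50, 39]].
Characteristic polynomial det(A - λI) = λ^2 - 8λ + 41 = 0.
Eigenvalues λ = 4 ± 5i (complex conjugate pair).
For λ=4+5i: an eigenvector is (2,3) - i(1,1) = (2 - i, 3 - i).
A real fundamental pair from Re and Im of e^((4+5i)t)v: X_1 = e^(4t)(cos(5t)·(2,3) + sin(5t)·(1,1)), X_2 = e^(4t)(sin(5t)·(2,3) - cos(5t)·(1,1)).
General solution: c_1X_1 + c_2X_2.
Applying p(0)=-4, q(0)=1 gives c_1=5, c_2=14.

p(t) = 33e^(4t)sin(5t) - 4e^(4t)cos(5t), q(t) = 47e^(4t)sin(5t) + e^(4t)cos(5t)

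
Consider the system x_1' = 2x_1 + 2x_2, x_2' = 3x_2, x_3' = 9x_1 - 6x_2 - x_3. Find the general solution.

Coefficient matrix A = [[2, 2, 0], [0, 3, 0], [9, -6, -1]].
det(A - λI) = 0 gives eigenvalues λ = 3, 2, -1.
For λ=3: eigenvector (2,1,3).
For λ=2: eigenvector (1,0,3).
For λ=-1: eigenvector (0,0,1).
General solution: K_1e^(3t)(2,1,3) + K_2e^(2t)(1,0,3) + K_3e^(-t)(0,0,1).

x_1(t) = 2K_1e^(3t) + K_2e^(2t), x_2(t) = K_1e^(3t), x_3(t) = 3K_1e^(3t) + 3K_2e^(2t) + K_3e^(-t)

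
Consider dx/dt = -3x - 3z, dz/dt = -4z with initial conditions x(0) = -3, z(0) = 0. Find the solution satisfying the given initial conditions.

x(t) = -3e^(-3t), z(t) = 0

Coefficient matrix A = [[-3, -3], [0, -4]].
Characteristic polynomial det(A - λI) = λ^2 + 7λ + 12 = 0.
Eigenvalues λ = -4, -3.
For λ=-4: (A-λI) row 1 is [1, -3], so an eigenvector is (3, 1).
For λ=-3: (A-λI) row 1 is [0, -3], so an eigenvector is (-1, 0).
General solution: K_1e^(-4t)(3,1) + K_2e^(-3t)(-1,0).
Applying x(0)=-3, z(0)=0 gives K_1=0, K_2=3.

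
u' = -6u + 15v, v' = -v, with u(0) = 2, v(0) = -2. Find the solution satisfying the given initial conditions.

Coefficient matrix A = [[-6, 15], [0, -1]].
Characteristic polynomial det(A - λI) = λ^2 + 7λ + 6 = 0.
Eigenvalues λ = -6, -1.
For λ=-6: (A-λI) row 1 is [0, 15], so an eigenvector is (1, 0).
For λ=-1: (A-λI) row 1 is [-5, 15], so an eigenvector is (3, 1).
General solution: K_1e^(-6t)(1,0) + K_2e^(-t)(3,1).
Applying u(0)=2, v(0)=-2 gives K_1=8, K_2=-2.

u(t) = -6e^(-t) + 8e^(-6t), v(t) = -2e^(-t)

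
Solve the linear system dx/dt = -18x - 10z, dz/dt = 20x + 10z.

Coefficient matrix A = [[-18, -10], [20, 10]].
Characteristic polynomial det(A - λI) = λ^2 + 8λ + 20 = 0.
Eigenvalues λ = -4 ± 2i (complex conjugate pair).
For λ=-4+2i: an eigenvector is (-1,1) - i(2,-3) = (-1 - 2i, 1 + 3i).
A real fundamental pair from Re and Im of e^((-4+2i)t)v: X_1 = e^(-4t)(cos(2t)·(-1,1) + sin(2t)·(2,-3)), X_2 = e^(-4t)(sin(2t)·(-1,1) - cos(2t)·(2,-3)).
General solution: c_1X_1 + c_2X_2.

x(t) = 2c_1e^(-4t)sin(2t) - c_1e^(-4t)cos(2t) - c_2e^(-4t)sin(2t) - 2c_2e^(-4t)cos(2t), z(t) = -3c_1e^(-4t)sin(2t) + c_1e^(-4t)cos(2t) + c_2e^(-4t)sin(2t) + 3c_2e^(-4t)cos(2t)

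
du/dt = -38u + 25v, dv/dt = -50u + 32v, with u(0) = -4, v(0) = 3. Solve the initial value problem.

u(t) = 43e^(-3t)sin(5t) - 4e^(-3t)cos(5t), v(t) = 61e^(-3t)sin(5t) + 3e^(-3t)cos(5t)

Coefficient matrix A = [[-38, 25], [-50, 32]].
Characteristic polynomial det(A - λI) = λ^2 + 6λ + 34 = 0.
Eigenvalues λ = -3 ± 5i (complex conjugate pair).
For λ=-3+5i: an eigenvector is (-1,-1) - i(2,3) = (-1 - 2i, -1 - 3i).
A real fundamental pair from Re and Im of e^((-3+5i)t)v: X_1 = e^(-3t)(cos(5t)·(-1,-1) + sin(5t)·(2,3)), X_2 = e^(-3t)(sin(5t)·(-1,-1) - cos(5t)·(2,3)).
General solution: C_1X_1 + C_2X_2.
Applying u(0)=-4, v(0)=3 gives C_1=18, C_2=-7.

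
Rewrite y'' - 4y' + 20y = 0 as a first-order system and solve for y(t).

y(t) = K_1e^(2t)cos(4t) + K_2e^(2t)sin(4t)

Let x_1 = y, x_2 = y'. Then x_1' = x_2 and x_2' = -20x_1 + 4x_2.
A = [[0,1],[-20,4]]; det(A-λI) = λ^2 - 4λ + 20.
Eigenvalues λ = 2 ± 4i.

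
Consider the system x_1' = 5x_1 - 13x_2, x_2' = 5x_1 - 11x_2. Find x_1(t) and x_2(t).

Coefficient matrix A = [[5, -13], [5, -11]].
Characteristic polynomial det(A - λI) = λ^2 + 6λ + 10 = 0.
Eigenvalues λ = -3 ± i (complex conjugate pair).
For λ=-3+i: an eigenvector is (-3,-2) - i(2,1) = (-3 - 2i, -2 - i).
A real fundamental pair from Re and Im of e^((-3+i)t)v: X_1 = e^(-3t)(cos(t)·(-3,-2) + sin(t)·(2,1)), X_2 = e^(-3t)(sin(t)·(-3,-2) - cos(t)·(2,1)).
General solution: K_1X_1 + K_2X_2.

x_1(t) = 2K_1e^(-3t)sin(t) - 3K_1e^(-3t)cos(t) - 3K_2e^(-3t)sin(t) - 2K_2e^(-3t)cos(t), x_2(t) = K_1e^(-3t)sin(t) - 2K_1e^(-3t)cos(t) - 2K_2e^(-3t)sin(t) - K_2e^(-3t)cos(t)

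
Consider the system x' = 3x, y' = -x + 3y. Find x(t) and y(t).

x(t) = C_2e^(3t), y(t) = -C_1e^(3t) - C_2te^(3t) + 3C_2e^(3t)

Coefficient matrix A = [[3, 0], [-1, 3]].
Characteristic polynomial det(A - λI) = λ^2 - 6λ + 9 = 0.
Single eigenvalue λ = 3 with algebraic multiplicity 2.
Eigenvector v = (0,-1); generalized eigenvector w with (A-λI)w=v is (1,3).
General solution: e^(3t)[C_1·v + C_2·(t·v + w)].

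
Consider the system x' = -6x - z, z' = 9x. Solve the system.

x(t) = -C_1e^(-3t) - C_2te^(-3t), z(t) = 3C_1e^(-3t) + 3C_2te^(-3t) + C_2e^(-3t)

Coefficient matrix A = [[-6, -1], [9, 0]].
Characteristic polynomial det(A - λI) = λ^2 + 6λ + 9 = 0.
Single eigenvalue λ = -3 with algebraic multiplicity 2.
Eigenvector v = (-1,3); generalized eigenvector w with (A-λI)w=v is (0,1).
General solution: e^(-3t)[C_1·v + C_2·(t·v + w)].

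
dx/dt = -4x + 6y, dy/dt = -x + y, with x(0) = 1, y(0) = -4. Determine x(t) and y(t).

x(t) = -26e^(-t) + 27e^(-2t), y(t) = -13e^(-t) + 9e^(-2t)

Coefficient matrix A = [[-4, 6], [-1, 1]].
Characteristic polynomial det(A - λI) = λ^2 + 3λ + 2 = 0.
Eigenvalues λ = -2, -1.
For λ=-2: (A-λI) row 1 is [-2, 6], so an eigenvector is (-3, -1).
For λ=-1: (A-λI) row 1 is [-3, 6], so an eigenvector is (2, 1).
General solution: C_1e^(-2t)(-3,-1) + C_2e^(-t)(2,1).
Applying x(0)=1, y(0)=-4 gives C_1=-9, C_2=-13.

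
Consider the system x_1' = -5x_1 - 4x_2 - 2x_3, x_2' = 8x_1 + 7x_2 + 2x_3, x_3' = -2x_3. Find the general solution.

x_1(t) = K_1e^(-t) + K_2e^(3t) + 2K_3e^(-2t), x_2(t) = -K_1e^(-t) - 2K_2e^(3t) - 2K_3e^(-2t), x_3(t) = K_3e^(-2t)

Coefficient matrix A = [[-5, -4, -2], [8, 7, 2], [0, 0, -2]].
det(A - λI) = 0 gives eigenvalues λ = -1, 3, -2.
For λ=-1: eigenvector (1,-1,0).
For λ=3: eigenvector (1,-2,0).
For λ=-2: eigenvector (2,-2,1).
General solution: K_1e^(-t)(1,-1,0) + K_2e^(3t)(1,-2,0) + K_3e^(-2t)(2,-2,1).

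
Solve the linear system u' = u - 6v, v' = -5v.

u(t) = -c_1e^(t) + c_2e^(-5t), v(t) = c_2e^(-5t)

Coefficient matrix A = [[1, -6], [0, -5]].
Characteristic polynomial det(A - λI) = λ^2 + 4λ - 5 = 0.
Eigenvalues λ = 1, -5.
For λ=1: (A-λI) row 1 is [0, -6], so an eigenvector is (-1, 0).
For λ=-5: (A-λI) row 1 is [6, -6], so an eigenvector is (1, 1).
General solution: c_1e^(t)(-1,0) + c_2e^(-5t)(1,1).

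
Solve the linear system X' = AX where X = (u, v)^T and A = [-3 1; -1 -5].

u(t) = K_1e^(-4t) + K_2te^(-4t) - 2K_2e^(-4t), v(t) = -K_1e^(-4t) - K_2te^(-4t) + 3K_2e^(-4t)

Coefficient matrix A = [[-3, 1], [-1, -5]].
Characteristic polynomial det(A - λI) = λ^2 + 8λ + 16 = 0.
Single eigenvalue λ = -4 with algebraic multiplicity 2.
Eigenvector v = (1,-1); generalized eigenvector w with (A-λI)w=v is (-2,3).
General solution: e^(-4t)[K_1·v + K_2·(t·v + w)].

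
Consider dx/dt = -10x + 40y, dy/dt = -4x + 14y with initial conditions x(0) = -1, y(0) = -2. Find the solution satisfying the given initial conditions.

x(t) = -17e^(2t)sin(4t) - e^(2t)cos(4t), y(t) = -5e^(2t)sin(4t) - 2e^(2t)cos(4t)

Coefficient matrix A = [[-10, 40], [-4, 14]].
Characteristic polynomial det(A - λI) = λ^2 - 4λ + 20 = 0.
Eigenvalues λ = 2 ± 4i (complex conjugate pair).
For λ=2+4i: an eigenvector is (1,0) - i(-3,-1) = (1 + 3i, 0 + i).
A real fundamental pair from Re and Im of e^((2+4i)t)v: X_1 = e^(2t)(cos(4t)·(1,0) + sin(4t)·(-3,-1)), X_2 = e^(2t)(sin(4t)·(1,0) - cos(4t)·(-3,-1)).
General solution: c_1X_1 + c_2X_2.
Applying x(0)=-1, y(0)=-2 gives c_1=5, c_2=-2.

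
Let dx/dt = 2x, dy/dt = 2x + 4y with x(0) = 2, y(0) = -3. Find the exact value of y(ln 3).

A = [[2,0],[2,4]]; eigenvalues λ = 2, 4.
Eigenvectors: (-1,1) for λ=2, (0,1) for λ=4.
From the initial condition, c_1 = -2, c_2 = -1.
y(ln 3) = (-2)(3^2)(1) + (-1)(3^4)(1) = -99.

-99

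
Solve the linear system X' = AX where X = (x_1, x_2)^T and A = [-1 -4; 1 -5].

x_1(t) = -2C_1e^(-3t) - 2C_2te^(-3t) + 3C_2e^(-3t), x_2(t) = -C_1e^(-3t) - C_2te^(-3t) + 2C_2e^(-3t)

Coefficient matrix A = [[-1, -4], [1, -5]].
Characteristic polynomial det(A - λI) = λ^2 + 6λ + 9 = 0.
Single eigenvalue λ = -3 with algebraic multiplicity 2.
Eigenvector v = (-2,-1); generalized eigenvector w with (A-λI)w=v is (3,2).
General solution: e^(-3t)[C_1·v + C_2·(t·v + w)].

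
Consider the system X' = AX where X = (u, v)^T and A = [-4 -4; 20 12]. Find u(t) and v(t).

u(t) = -C_1e^(4t)cos(4t) - C_2e^(4t)sin(4t), v(t) = -C_1e^(4t)sin(4t) + 2C_1e^(4t)cos(4t) + 2C_2e^(4t)sin(4t) + C_2e^(4t)cos(4t)

Coefficient matrix A = [[-4, -4], [20, 12]].
Characteristic polynomial det(A - λI) = λ^2 - 8λ + 32 = 0.
Eigenvalues λ = 4 ± 4i (complex conjugate pair).
For λ=4+4i: an eigenvector is (-1,2) - i(0,-1) = (-1, 2 + i).
A real fundamental pair from Re and Im of e^((4+4i)t)v: X_1 = e^(4t)(cos(4t)·(-1,2) + sin(4t)·(0,-1)), X_2 = e^(4t)(sin(4t)·(-1,2) - cos(4t)·(0,-1)).
General solution: C_1X_1 + C_2X_2.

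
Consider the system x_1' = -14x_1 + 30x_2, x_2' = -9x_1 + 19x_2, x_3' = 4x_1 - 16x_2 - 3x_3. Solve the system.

Coefficient matrix A = [[-14, 30, 0], [-9, 19, 0], [4, -16, -3]].
det(A - λI) = 0 gives eigenvalues λ = 1, -3, 4.
For λ=1: eigenvector (2,1,-2).
For λ=-3: eigenvector (0,0,1).
For λ=4: eigenvector (5,3,-4).
General solution: K_1e^(t)(2,1,-2) + K_2e^(-3t)(0,0,1) + K_3e^(4t)(5,3,-4).

x_1(t) = 2K_1e^(t) + 5K_3e^(4t), x_2(t) = K_1e^(t) + 3K_3e^(4t), x_3(t) = -2K_1e^(t) + K_2e^(-3t) - 4K_3e^(4t)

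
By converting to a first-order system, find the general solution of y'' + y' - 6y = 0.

y(t) = K_1e^(-3t) + K_2e^(2t)

Let x_1 = y, x_2 = y'. Then x_1' = x_2 and x_2' = 6x_1 - x_2.
A = [[0,1],[6,-1]]; det(A-λI) = λ^2 + λ - 6.
Eigenvalues λ = -3, 2 with eigenvectors (1,-3), (1,2).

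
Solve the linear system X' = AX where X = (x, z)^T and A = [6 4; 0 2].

Coefficient matrix A = [[6, 4], [0, 2]].
Characteristic polynomial det(A - λI) = λ^2 - 8λ + 12 = 0.
Eigenvalues λ = 2, 6.
For λ=2: (A-λI) row 1 is [4, 4], so an eigenvector is (1, -1).
For λ=6: (A-λI) row 1 is [0, 4], so an eigenvector is (1, 0).
General solution: c_1e^(2t)(1,-1) + c_2e^(6t)(1,0).

x(t) = c_1e^(2t) + c_2e^(6t), z(t) = -c_1e^(2t)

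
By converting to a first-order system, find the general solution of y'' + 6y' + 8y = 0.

Let x_1 = y, x_2 = y'. Then x_1' = x_2 and x_2' = -8x_1 - 6x_2.
A = [[0,1],[-8,-6]]; det(A-λI) = λ^2 + 6λ + 8.
Eigenvalues λ = -4, -2 with eigenvectors (1,-4), (1,-2).

y(t) = C_1e^(-4t) + C_2e^(-2t)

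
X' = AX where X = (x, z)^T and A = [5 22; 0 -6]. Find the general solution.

Coefficient matrix A = [[5, 22], [0, -6]].
Characteristic polynomial det(A - λI) = λ^2 + λ - 30 = 0.
Eigenvalues λ = -6, 5.
For λ=-6: (A-λI) row 1 is [11, 22], so an eigenvector is (2, -1).
For λ=5: (A-λI) row 1 is [0, 22], so an eigenvector is (1, 0).
General solution: C_1e^(-6t)(2,-1) + C_2e^(5t)(1,0).

x(t) = 2C_1e^(-6t) + C_2e^(5t), z(t) = -C_1e^(-6t)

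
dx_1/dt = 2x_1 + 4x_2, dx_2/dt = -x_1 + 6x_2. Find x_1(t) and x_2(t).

Coefficient matrix A = [[2, 4], [-1, 6]].
Characteristic polynomial det(A - λI) = λ^2 - 8λ + 16 = 0.
Single eigenvalue λ = 4 with algebraic multiplicity 2.
Eigenvector v = (2,1); generalized eigenvector w with (A-λI)w=v is (-1,0).
General solution: e^(4t)[C_1·v + C_2·(t·v + w)].

x_1(t) = 2C_1e^(4t) + 2C_2te^(4t) - C_2e^(4t), x_2(t) = C_1e^(4t) + C_2te^(4t)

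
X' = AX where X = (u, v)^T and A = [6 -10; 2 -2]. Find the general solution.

Coefficient matrix A = [[6, -10], [2, -2]].
Characteristic polynomial det(A - λI) = λ^2 - 4λ + 8 = 0.
Eigenvalues λ = 2 ± 2i (complex conjugate pair).
For λ=2+2i: an eigenvector is (1,0) - i(2,1) = (1 - 2i, 0 - i).
A real fundamental pair from Re and Im of e^((2+2i)t)v: X_1 = e^(2t)(cos(2t)·(1,0) + sin(2t)·(2,1)), X_2 = e^(2t)(sin(2t)·(1,0) - cos(2t)·(2,1)).
General solution: K_1X_1 + K_2X_2.

u(t) = 2K_1e^(2t)sin(2t) + K_1e^(2t)cos(2t) + K_2e^(2t)sin(2t) - 2K_2e^(2t)cos(2t), v(t) = K_1e^(2t)sin(2t) - K_2e^(2t)cos(2t)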